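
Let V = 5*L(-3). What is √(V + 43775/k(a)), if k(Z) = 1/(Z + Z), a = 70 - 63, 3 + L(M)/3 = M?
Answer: 2*√153190 ≈ 782.79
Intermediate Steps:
L(M) = -9 + 3*M
a = 7
k(Z) = 1/(2*Z)
V = -90 (V = 5*(-9 + 3*(-3)) = 5*(-9 - 9) = 5*(-18) = -90)
√(V + 43775/k(a)) = √(-90 + 43775/(((½)/7))) = √(-90 + 43775/(((½)*(⅐)))) = √(-90 + 43775/(1/14)) = √(-90 + 43775*14) = √(-90 + 612850) = √612760 = 2*√153190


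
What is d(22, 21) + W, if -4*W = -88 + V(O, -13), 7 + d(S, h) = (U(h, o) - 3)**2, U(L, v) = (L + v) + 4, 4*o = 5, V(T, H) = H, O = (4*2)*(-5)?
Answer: 8941/16 ≈ 558.81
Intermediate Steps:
O = -40 (O = 8*(-5) = -40)
o = 5/4 (o = (1/4)*5 = 5/4 ≈ 1.2500)
U(L, v) = 4 + L + v
d(S, h) = -7 + (9/4 + h)**2 (d(S, h) = -7 + ((4 + h + 5/4) - 3)**2 = -7 + ((21/4 + h) - 3)**2 = -7 + (9/4 + h)**2)
W = 101/4 (W = -(-88 - 13)/4 = -1/4*(-101) = 101/4 ≈ 25.250)
d(22, 21) + W = (-7 + (9 + 4*21)**2/16) + 101/4 = (-7 + (9 + 84)**2/16) + 101/4 = (-7 + (1/16)*93**2) + 101/4 = (-7 + (1/16)*8649) + 101/4 = (-7 + 8649/16) + 101/4 = 8537/16 + 101/4 = 8941/16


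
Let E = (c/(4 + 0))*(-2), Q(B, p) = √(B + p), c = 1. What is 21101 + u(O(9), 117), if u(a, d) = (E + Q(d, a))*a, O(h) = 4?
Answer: 21143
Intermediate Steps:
E = -½ (E = (1/(4 + 0))*(-2) = (1/4)*(-2) = ((¼)*1)*(-2) = (¼)*(-2) = -½ ≈ -0.50000)
u(a, d) = a*(-½ + √(a + d)) (u(a, d) = (-½ + √(d + a))*a = (-½ + √(a + d))*a = a*(-½ + √(a + d)))
21101 + u(O(9), 117) = 21101 + 4*(-½ + √(4 + 117)) = 21101 + 4*(-½ + √121) = 21101 + 4*(-½ + 11) = 21101 + 4*(21/2) = 21101 + 42 = 21143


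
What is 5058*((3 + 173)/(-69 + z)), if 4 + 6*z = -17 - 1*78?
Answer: -197824/19 ≈ -10412.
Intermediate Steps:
z = -33/2 (z = -⅔ + (-17 - 1*78)/6 = -⅔ + (-17 - 78)/6 = -⅔ + (⅙)*(-95) = -⅔ - 95/6 = -33/2 ≈ -16.500)
5058*((3 + 173)/(-69 + z)) = 5058*((3 + 173)/(-69 - 33/2)) = 5058*(176/(-171/2)) = 5058*(176*(-2/171)) = 5058*(-352/171) = -197824/19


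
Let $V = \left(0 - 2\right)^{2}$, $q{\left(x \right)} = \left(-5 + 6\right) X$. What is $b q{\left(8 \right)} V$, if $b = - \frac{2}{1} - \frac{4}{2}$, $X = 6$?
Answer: $-96$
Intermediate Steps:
$q{\left(x \right)} = 6$ ($q{\left(x \right)} = \left(-5 + 6\right) 6 = 1 \cdot 6 = 6$)
$b = -4$ ($b = \left(-2\right) 1 - 2 = -2 - 2 = -4$)
$V = 4$ ($V = \left(-2\right)^{2} = 4$)
$b q{\left(8 \right)} V = \left(-4\right) 6 \cdot 4 = \left(-24\right) 4 = -96$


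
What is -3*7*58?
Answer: -1218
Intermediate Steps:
-3*7*58 = -21*58 = -1218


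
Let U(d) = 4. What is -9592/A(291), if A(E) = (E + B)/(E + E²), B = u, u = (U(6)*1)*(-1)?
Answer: -815051424/287 ≈ -2.8399e+6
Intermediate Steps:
u = -4 (u = (4*1)*(-1) = 4*(-1) = -4)
B = -4
A(E) = (-4 + E)/(E + E²) (A(E) = (E - 4)/(E + E²) = (-4 + E)/(E + E²))
-9592/A(291) = -9592*291*(1 + 291)/(-4 + 291) = -9592/((1/291)*287/292) = -9592/((1/291)*(1/292)*287) = -9592/287/84972 = -9592*84972/287 = -815051424/287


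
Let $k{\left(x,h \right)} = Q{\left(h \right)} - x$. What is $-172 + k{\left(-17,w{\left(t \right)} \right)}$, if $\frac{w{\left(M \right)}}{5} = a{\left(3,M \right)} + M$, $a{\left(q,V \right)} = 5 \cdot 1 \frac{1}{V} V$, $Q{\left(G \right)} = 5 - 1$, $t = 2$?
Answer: $-151$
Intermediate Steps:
$Q{\left(G \right)} = 4$ ($Q{\left(G \right)} = 5 - 1 = 4$)
$a{\left(q,V \right)} = 5$ ($a{\left(q,V \right)} = \frac{5}{V} V = 5$)
$w{\left(M \right)} = 25 + 5 M$ ($w{\left(M \right)} = 5 \left(5 + M\right) = 25 + 5 M$)
$k{\left(x,h \right)} = 4 - x$
$-172 + k{\left(-17,w{\left(t \right)} \right)} = -172 + \left(4 - -17\right) = -172 + \left(4 + 17\right) = -172 + 21 = -151$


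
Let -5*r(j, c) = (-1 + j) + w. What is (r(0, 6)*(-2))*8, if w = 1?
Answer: 0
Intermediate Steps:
r(j, c) = -j/5 (r(j, c) = -((-1 + j) + 1)/5 = -j/5)
(r(0, 6)*(-2))*8 = (-⅕*0*(-2))*8 = (0*(-2))*8 = 0*8 = 0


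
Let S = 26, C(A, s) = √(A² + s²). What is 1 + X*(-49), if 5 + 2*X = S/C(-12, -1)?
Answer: 247/2 - 637*√145/145 ≈ 70.600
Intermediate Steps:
X = -5/2 + 13*√145/145 (X = -5/2 + (26/(√((-12)² + (-1)²)))/2 = -5/2 + (26/(√(144 + 1)))/2 = -5/2 + (26/(√145))/2 = -5/2 + (26*(√145/145))/2 = -5/2 + (26*√145/145)/2 = -5/2 + 13*√145/145 ≈ -1.4204)
1 + X*(-49) = 1 + (-5/2 + 13*√145/145)*(-49) = 1 + (245/2 - 637*√145/145) = 247/2 - 637*√145/145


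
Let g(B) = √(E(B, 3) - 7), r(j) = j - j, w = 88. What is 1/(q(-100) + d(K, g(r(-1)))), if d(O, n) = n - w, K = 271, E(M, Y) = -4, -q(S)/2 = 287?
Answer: -662/438255 - I*√11/438255 ≈ -0.0015105 - 7.5678e-6*I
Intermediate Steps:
q(S) = -574 (q(S) = -2*287 = -574)
r(j) = 0
g(B) = I*√11 (g(B) = √(-4 - 7) = √(-11) = I*√11)
d(O, n) = -88 + n (d(O, n) = n - 1*88 = n - 88 = -88 + n)
1/(q(-100) + d(K, g(r(-1)))) = 1/(-574 + (-88 + I*√11)) = 1/(-662 + I*√11)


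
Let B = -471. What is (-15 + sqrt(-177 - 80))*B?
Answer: 7065 - 471*I*sqrt(257) ≈ 7065.0 - 7550.7*I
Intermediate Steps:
(-15 + sqrt(-177 - 80))*B = (-15 + sqrt(-177 - 80))*(-471) = (-15 + sqrt(-257))*(-471) = (-15 + I*sqrt(257))*(-471) = 7065 - 471*I*sqrt(257)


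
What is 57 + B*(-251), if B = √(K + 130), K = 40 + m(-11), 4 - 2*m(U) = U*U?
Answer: 57 - 251*√446/2 ≈ -2593.4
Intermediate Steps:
m(U) = 2 - U²/2 (m(U) = 2 - U*U/2 = 2 - U²/2)
K = -37/2 (K = 40 + (2 - ½*(-11)²) = 40 + (2 - ½*121) = 40 + (2 - 121/2) = 40 - 117/2 = -37/2 ≈ -18.500)
B = √446/2 (B = √(-37/2 + 130) = √(223/2) = √446/2 ≈ 10.559)
57 + B*(-251) = 57 + (√446/2)*(-251) = 57 - 251*√446/2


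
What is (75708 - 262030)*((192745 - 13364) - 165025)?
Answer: -2674838632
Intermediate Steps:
(75708 - 262030)*((192745 - 13364) - 165025) = -186322*(179381 - 165025) = -186322*14356 = -2674838632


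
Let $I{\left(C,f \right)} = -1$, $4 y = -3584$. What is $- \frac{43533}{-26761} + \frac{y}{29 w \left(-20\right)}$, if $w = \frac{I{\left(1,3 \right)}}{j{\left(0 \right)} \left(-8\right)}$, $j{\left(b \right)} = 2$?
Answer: $\frac{14603387}{554335} \approx 26.344$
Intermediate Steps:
$y = -896$ ($y = \frac{1}{4} \left(-3584\right) = -896$)
$w = \frac{1}{16}$ ($w = - \frac{1}{2 \left(-8\right)} = - \frac{1}{-16} = \left(-1\right) \left(- \frac{1}{16}\right) = \frac{1}{16} \approx 0.0625$)
$- \frac{43533}{-26761} + \frac{y}{29 w \left(-20\right)} = - \frac{43533}{-26761} - \frac{896}{29 \cdot \frac{1}{16} \left(-20\right)} = \left(-43533\right) \left(- \frac{1}{26761}\right) - \frac{896}{\frac{29}{16} \left(-20\right)} = \frac{6219}{3823} - \frac{896}{- \frac{145}{4}} = \frac{6219}{3823} - - \frac{3584}{145} = \frac{6219}{3823} + \frac{3584}{145} = \frac{14603387}{554335}$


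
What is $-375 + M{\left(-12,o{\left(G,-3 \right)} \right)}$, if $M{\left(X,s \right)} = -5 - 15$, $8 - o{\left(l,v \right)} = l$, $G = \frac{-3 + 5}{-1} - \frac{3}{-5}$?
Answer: $-395$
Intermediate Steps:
$G = - \frac{7}{5}$ ($G = 2 \left(-1\right) - - \frac{3}{5} = -2 + \frac{3}{5} = - \frac{7}{5} \approx -1.4$)
$o{\left(l,v \right)} = 8 - l$
$M{\left(X,s \right)} = -20$ ($M{\left(X,s \right)} = -5 - 15 = -20$)
$-375 + M{\left(-12,o{\left(G,-3 \right)} \right)} = -375 - 20 = -395$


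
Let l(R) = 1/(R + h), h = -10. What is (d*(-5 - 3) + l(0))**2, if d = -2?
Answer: 25281/100 ≈ 252.81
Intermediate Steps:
l(R) = 1/(-10 + R) (l(R) = 1/(R - 10) = 1/(-10 + R))
(d*(-5 - 3) + l(0))**2 = (-2*(-5 - 3) + 1/(-10 + 0))**2 = (-2*(-8) + 1/(-10))**2 = (16 - 1/10)**2 = (159/10)**2 = 25281/100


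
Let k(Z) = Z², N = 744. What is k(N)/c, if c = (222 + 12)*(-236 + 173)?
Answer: -30752/819 ≈ -37.548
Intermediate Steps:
c = -14742 (c = 234*(-63) = -14742)
k(N)/c = 744²/(-14742) = 553536*(-1/14742) = -30752/819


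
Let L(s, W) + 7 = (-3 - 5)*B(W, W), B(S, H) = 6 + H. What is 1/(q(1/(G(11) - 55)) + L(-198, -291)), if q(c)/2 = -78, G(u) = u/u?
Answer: 1/2117 ≈ 0.00047237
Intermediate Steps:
G(u) = 1
L(s, W) = -55 - 8*W (L(s, W) = -7 + (-3 - 5)*(6 + W) = -7 - 8*(6 + W) = -7 + (-48 - 8*W) = -55 - 8*W)
q(c) = -156 (q(c) = 2*(-78) = -156)
1/(q(1/(G(11) - 55)) + L(-198, -291)) = 1/(-156 + (-55 - 8*(-291))) = 1/(-156 + (-55 + 2328)) = 1/(-156 + 2273) = 1/2117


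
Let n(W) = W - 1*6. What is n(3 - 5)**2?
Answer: 64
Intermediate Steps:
n(W) = -6 + W (n(W) = W - 6 = -6 + W)
n(3 - 5)**2 = (-6 + (3 - 5))**2 = (-6 - 2)**2 = (-8)**2 = 64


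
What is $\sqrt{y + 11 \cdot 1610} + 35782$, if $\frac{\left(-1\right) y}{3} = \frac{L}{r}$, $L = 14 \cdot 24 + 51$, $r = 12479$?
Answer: $35782 + \frac{\sqrt{2757883071991}}{12479} \approx 35915.0$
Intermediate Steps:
$L = 387$ ($L = 336 + 51 = 387$)
$y = - \frac{1161}{12479}$ ($y = - 3 \cdot \frac{387}{12479} = - 3 \cdot 387 \cdot \frac{1}{12479} = \left(-3\right) \frac{387}{12479} = - \frac{1161}{12479} \approx -0.093036$)
$\sqrt{y + 11 \cdot 1610} + 35782 = \sqrt{- \frac{1161}{12479} + 11 \cdot 1610} + 35782 = \sqrt{- \frac{1161}{12479} + 17710} + 35782 = \sqrt{\frac{221001929}{12479}} + 35782 = \frac{\sqrt{2757883071991}}{12479} + 35782 = 35782 + \frac{\sqrt{2757883071991}}{12479}$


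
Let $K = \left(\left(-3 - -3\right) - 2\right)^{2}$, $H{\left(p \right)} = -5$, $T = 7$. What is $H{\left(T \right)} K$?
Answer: $-20$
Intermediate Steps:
$K = 4$ ($K = \left(\left(-3 + 3\right) - 2\right)^{2} = \left(0 - 2\right)^{2} = \left(-2\right)^{2} = 4$)
$H{\left(T \right)} K = \left(-5\right) 4 = -20$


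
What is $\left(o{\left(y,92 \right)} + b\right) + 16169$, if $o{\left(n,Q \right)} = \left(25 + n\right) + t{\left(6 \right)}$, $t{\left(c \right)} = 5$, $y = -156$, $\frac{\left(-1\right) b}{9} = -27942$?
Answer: $267521$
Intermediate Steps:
$b = 251478$ ($b = \left(-9\right) \left(-27942\right) = 251478$)
$o{\left(n,Q \right)} = 30 + n$ ($o{\left(n,Q \right)} = \left(25 + n\right) + 5 = 30 + n$)
$\left(o{\left(y,92 \right)} + b\right) + 16169 = \left(\left(30 - 156\right) + 251478\right) + 16169 = \left(-126 + 251478\right) + 16169 = 251352 + 16169 = 267521$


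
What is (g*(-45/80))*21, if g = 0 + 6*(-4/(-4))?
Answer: -567/8 ≈ -70.875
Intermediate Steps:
g = 6 (g = 0 + 6*(-4*(-¼)) = 0 + 6*1 = 0 + 6 = 6)
(g*(-45/80))*21 = (6*(-45/80))*21 = (6*(-45*1/80))*21 = (6*(-9/16))*21 = -27/8*21 = -567/8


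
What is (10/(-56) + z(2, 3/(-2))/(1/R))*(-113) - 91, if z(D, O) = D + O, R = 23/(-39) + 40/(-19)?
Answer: 1689851/20748 ≈ 81.446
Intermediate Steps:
R = -1997/741 (R = 23*(-1/39) + 40*(-1/19) = -23/39 - 40/19 = -1997/741 ≈ -2.6950)
(10/(-56) + z(2, 3/(-2))/(1/R))*(-113) - 91 = (10/(-56) + (2 + 3/(-2))/(1/(-1997/741)))*(-113) - 91 = (10*(-1/56) + (2 + 3*(-1/2))/(-741/1997))*(-113) - 91 = (-5/28 + (2 - 3/2)*(-1997/741))*(-113) - 91 = (-5/28 + (1/2)*(-1997/741))*(-113) - 91 = (-5/28 - 1997/1482)*(-113) - 91 = -31663/20748*(-113) - 91 = 3577919/20748 - 91 = 1689851/20748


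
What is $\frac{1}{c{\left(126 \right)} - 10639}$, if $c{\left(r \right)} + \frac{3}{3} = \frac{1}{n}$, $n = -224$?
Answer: $- \frac{224}{2383361} \approx -9.3985 \cdot 10^{-5}$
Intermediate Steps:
$c{\left(r \right)} = - \frac{225}{224}$ ($c{\left(r \right)} = -1 + \frac{1}{-224} = -1 - \frac{1}{224} = - \frac{225}{224}$)
$\frac{1}{c{\left(126 \right)} - 10639} = \frac{1}{- \frac{225}{224} - 10639} = \frac{1}{- \frac{2383361}{224}} = - \frac{224}{2383361}$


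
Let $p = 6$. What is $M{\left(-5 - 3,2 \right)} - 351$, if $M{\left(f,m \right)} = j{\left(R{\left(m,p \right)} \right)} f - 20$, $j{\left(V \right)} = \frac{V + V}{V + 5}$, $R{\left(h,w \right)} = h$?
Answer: $- \frac{2629}{7} \approx -375.57$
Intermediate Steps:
$j{\left(V \right)} = \frac{2 V}{5 + V}$
$M{\left(f,m \right)} = -20 + \frac{2 f m}{5 + m}$ ($M{\left(f,m \right)} = \frac{2 m}{5 + m} f - 20 = \frac{2 f m}{5 + m} - 20 = -20 + \frac{2 f m}{5 + m}$)
$M{\left(-5 - 3,2 \right)} - 351 = \frac{2 \left(-50 - 20 + \left(-5 - 3\right) 2\right)}{5 + 2} - 351 = \frac{2 \left(-50 - 20 + \left(-5 - 3\right) 2\right)}{7} - 351 = 2 \cdot \frac{1}{7} \left(-50 - 20 - 16\right) - 351 = 2 \cdot \frac{1}{7} \left(-86\right) - 351 = - \frac{172}{7} - 351 = - \frac{2629}{7}$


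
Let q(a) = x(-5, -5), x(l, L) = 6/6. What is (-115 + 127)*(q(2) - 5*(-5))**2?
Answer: 8112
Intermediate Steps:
x(l, L) = 1 (x(l, L) = 6*(1/6) = 1)
q(a) = 1
(-115 + 127)*(q(2) - 5*(-5))**2 = (-115 + 127)*(1 - 5*(-5))**2 = 12*(1 + 25)**2 = 12*26**2 = 12*676 = 8112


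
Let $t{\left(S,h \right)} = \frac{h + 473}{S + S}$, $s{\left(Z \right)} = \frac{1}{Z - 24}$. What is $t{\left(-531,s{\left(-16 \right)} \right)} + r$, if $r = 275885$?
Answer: $\frac{11719575881}{42480} \approx 2.7588 \cdot 10^{5}$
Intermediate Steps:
$s{\left(Z \right)} = \frac{1}{-24 + Z}$
$t{\left(S,h \right)} = \frac{473 + h}{2 S}$
$t{\left(-531,s{\left(-16 \right)} \right)} + r = \frac{473 + \frac{1}{-24 - 16}}{2 \left(-531\right)} + 275885 = \frac{1}{2} \left(- \frac{1}{531}\right) \left(473 + \frac{1}{-40}\right) + 275885 = \frac{1}{2} \left(- \frac{1}{531}\right) \left(473 - \frac{1}{40}\right) + 275885 = \frac{1}{2} \left(- \frac{1}{531}\right) \frac{18919}{40} + 275885 = - \frac{18919}{42480} + 275885 = \frac{11719575881}{42480}$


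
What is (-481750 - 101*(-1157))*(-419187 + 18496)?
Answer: 146209341063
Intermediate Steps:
(-481750 - 101*(-1157))*(-419187 + 18496) = (-481750 + 116857)*(-400691) = -364893*(-400691) = 146209341063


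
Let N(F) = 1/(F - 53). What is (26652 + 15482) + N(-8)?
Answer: 2570173/61 ≈ 42134.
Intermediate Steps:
N(F) = 1/(-53 + F)
(26652 + 15482) + N(-8) = (26652 + 15482) + 1/(-53 - 8) = 42134 + 1/(-61) = 42134 - 1/61 = 2570173/61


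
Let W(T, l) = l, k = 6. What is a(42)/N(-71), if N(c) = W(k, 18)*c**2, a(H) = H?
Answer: 7/15123 ≈ 0.00046287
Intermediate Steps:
N(c) = 18*c**2
a(42)/N(-71) = 42/((18*(-71)**2)) = 42/((18*5041)) = 42/90738 = 42*(1/90738) = 7/15123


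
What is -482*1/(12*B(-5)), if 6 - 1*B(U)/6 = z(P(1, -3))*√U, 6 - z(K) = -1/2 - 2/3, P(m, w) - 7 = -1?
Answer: -1446/10541 - 10363*I*√5/63246 ≈ -0.13718 - 0.36638*I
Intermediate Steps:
P(m, w) = 6 (P(m, w) = 7 - 1 = 6)
z(K) = 43/6 (z(K) = 6 - (-1/2 - 2/3) = 6 - (-1*½ - 2*⅓) = 6 - (-½ - ⅔) = 6 - 1*(-7/6) = 6 + 7/6 = 43/6)
B(U) = 36 - 43*√U
-482*1/(12*B(-5)) = -482*1/(12*(36 - 43*I*√5)) = -482/(432 - 516*I*√5)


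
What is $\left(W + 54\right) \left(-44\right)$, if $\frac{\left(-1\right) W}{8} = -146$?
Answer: $-53768$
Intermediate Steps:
$W = 1168$ ($W = \left(-8\right) \left(-146\right) = 1168$)
$\left(W + 54\right) \left(-44\right) = \left(1168 + 54\right) \left(-44\right) = 1222 \left(-44\right) = -53768$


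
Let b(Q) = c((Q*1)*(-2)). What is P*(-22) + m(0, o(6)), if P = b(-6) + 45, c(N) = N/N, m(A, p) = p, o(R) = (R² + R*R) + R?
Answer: -934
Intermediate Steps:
o(R) = R + 2*R² (o(R) = (R² + R²) + R = 2*R² + R = R + 2*R²)
c(N) = 1
b(Q) = 1
P = 46 (P = 1 + 45 = 46)
P*(-22) + m(0, o(6)) = 46*(-22) + 6*(1 + 2*6) = -1012 + 6*(1 + 12) = -1012 + 6*13 = -1012 + 78 = -934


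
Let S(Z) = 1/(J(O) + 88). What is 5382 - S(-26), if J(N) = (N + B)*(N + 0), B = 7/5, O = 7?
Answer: 3950383/734 ≈ 5382.0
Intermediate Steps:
B = 7/5 (B = 7*(⅕) = 7/5 ≈ 1.4000)
J(N) = N*(7/5 + N) (J(N) = (N + 7/5)*(N + 0) = (7/5 + N)*N = N*(7/5 + N))
S(Z) = 5/734 (S(Z) = 1/((⅕)*7*(7 + 5*7) + 88) = 1/((⅕)*7*(7 + 35) + 88) = 1/((⅕)*7*42 + 88) = 1/(294/5 + 88) = 1/(734/5) = 5/734)
5382 - S(-26) = 5382 - 1*5/734 = 5382 - 5/734 = 3950383/734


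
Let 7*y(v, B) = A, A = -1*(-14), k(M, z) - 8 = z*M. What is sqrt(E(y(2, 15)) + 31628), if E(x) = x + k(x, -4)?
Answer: sqrt(31630) ≈ 177.85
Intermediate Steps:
k(M, z) = 8 + M*z (k(M, z) = 8 + z*M = 8 + M*z)
A = 14
y(v, B) = 2 (y(v, B) = (1/7)*14 = 2)
E(x) = 8 - 3*x (E(x) = x + (8 + x*(-4)) = x + (8 - 4*x) = 8 - 3*x)
sqrt(E(y(2, 15)) + 31628) = sqrt((8 - 3*2) + 31628) = sqrt((8 - 6) + 31628) = sqrt(2 + 31628) = sqrt(31630)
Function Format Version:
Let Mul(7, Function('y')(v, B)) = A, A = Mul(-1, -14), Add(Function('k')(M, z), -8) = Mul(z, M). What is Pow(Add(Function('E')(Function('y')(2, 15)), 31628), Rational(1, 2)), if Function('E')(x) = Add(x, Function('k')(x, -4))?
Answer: Pow(31630, Rational(1, 2)) ≈ 177.85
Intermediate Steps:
Function('k')(M, z) = Add(8, Mul(M, z)) (Function('k')(M, z) = Add(8, Mul(z, M)) = Add(8, Mul(M, z)))
A = 14
Function('y')(v, B) = 2 (Function('y')(v, B) = Mul(Rational(1, 7), 14) = 2)
Function('E')(x) = Add(8, Mul(-3, x)) (Function('E')(x) = Add(x, Add(8, Mul(x, -4))) = Add(x, Add(8, Mul(-4, x))) = Add(8, Mul(-3, x)))
Pow(Add(Function('E')(Function('y')(2, 15)), 31628), Rational(1, 2)) = Pow(Add(Add(8, Mul(-3, 2)), 31628), Rational(1, 2)) = Pow(Add(Add(8, -6), 31628), Rational(1, 2)) = Pow(Add(2, 31628), Rational(1, 2)) = Pow(31630, Rational(1, 2))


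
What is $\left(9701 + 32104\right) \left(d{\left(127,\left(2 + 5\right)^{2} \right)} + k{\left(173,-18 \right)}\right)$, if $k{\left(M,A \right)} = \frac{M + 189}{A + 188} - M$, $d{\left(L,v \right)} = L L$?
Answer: $\frac{11341203201}{17} \approx 6.6713 \cdot 10^{8}$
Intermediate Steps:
$d{\left(L,v \right)} = L^{2}$
$k{\left(M,A \right)} = - M + \frac{189 + M}{188 + A}$ ($k{\left(M,A \right)} = \frac{189 + M}{188 + A} - M = - M + \frac{189 + M}{188 + A}$)
$\left(9701 + 32104\right) \left(d{\left(127,\left(2 + 5\right)^{2} \right)} + k{\left(173,-18 \right)}\right) = \left(9701 + 32104\right) \left(127^{2} + \frac{189 - 32351 - \left(-18\right) 173}{188 - 18}\right) = 41805 \left(16129 + \frac{189 - 32351 + 3114}{170}\right) = 41805 \left(16129 + \frac{1}{170} \left(-29048\right)\right) = 41805 \left(16129 - \frac{14524}{85}\right) = 41805 \cdot \frac{1356441}{85} = \frac{11341203201}{17}$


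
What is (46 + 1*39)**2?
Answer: 7225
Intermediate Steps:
(46 + 1*39)**2 = (46 + 39)**2 = 85**2 = 7225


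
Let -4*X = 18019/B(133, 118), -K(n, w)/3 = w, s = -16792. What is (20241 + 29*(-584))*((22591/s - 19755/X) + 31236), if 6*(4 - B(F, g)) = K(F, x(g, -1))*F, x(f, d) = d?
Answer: 30960895097137195/302575048 ≈ 1.0232e+8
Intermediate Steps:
K(n, w) = -3*w
B(F, g) = 4 - F/2 (B(F, g) = 4 - (-3*(-1))*F/6 = 4 - F/2)
X = 18019/250 (X = -18019/(4*(4 - 1/2*133)) = -18019/(4*(4 - 133/2)) = -18019/(4*(-125/2)) = -18019*(-2)/(4*125) = -1/4*(-36038/125) = 18019/250 ≈ 72.076)
(20241 + 29*(-584))*((22591/s - 19755/X) + 31236) = (20241 + 29*(-584))*((22591/(-16792) - 19755/18019/250) + 31236) = (20241 - 16936)*((22591*(-1/16792) - 19755*250/18019) + 31236) = 3305*((-22591/16792 - 4938750/18019) + 31236) = 3305*(-83338557229/302575048 + 31236) = 3305*(9367895642099/302575048) = 30960895097137195/302575048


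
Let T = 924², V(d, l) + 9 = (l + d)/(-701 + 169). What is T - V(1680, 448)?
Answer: 853789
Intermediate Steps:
V(d, l) = -9 - d/532 - l/532 (V(d, l) = -9 + (l + d)/(-701 + 169) = -9 + (d + l)/(-532) = -9 + (d + l)*(-1/532) = -9 + (-d/532 - l/532) = -9 - d/532 - l/532)
T = 853776
T - V(1680, 448) = 853776 - (-9 - 1/532*1680 - 1/532*448) = 853776 - (-9 - 60/19 - 16/19) = 853776 - 1*(-13) = 853776 + 13 = 853789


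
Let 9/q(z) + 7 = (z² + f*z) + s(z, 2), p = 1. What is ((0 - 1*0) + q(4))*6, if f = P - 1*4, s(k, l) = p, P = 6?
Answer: 3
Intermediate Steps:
s(k, l) = 1
f = 2 (f = 6 - 1*4 = 6 - 4 = 2)
q(z) = 9/(-6 + z² + 2*z) (q(z) = 9/(-7 + ((z² + 2*z) + 1)) = 9/(-7 + (1 + z² + 2*z)) = 9/(-6 + z² + 2*z))
((0 - 1*0) + q(4))*6 = ((0 - 1*0) + 9/(-6 + 4² + 2*4))*6 = ((0 + 0) + 9/(-6 + 16 + 8))*6 = (0 + 9/18)*6 = (0 + 9*(1/18))*6 = (0 + ½)*6 = (½)*6 = 3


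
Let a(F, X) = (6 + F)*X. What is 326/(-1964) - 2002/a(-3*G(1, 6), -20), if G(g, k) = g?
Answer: 244523/7365 ≈ 33.201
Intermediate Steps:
a(F, X) = X*(6 + F)
326/(-1964) - 2002/a(-3*G(1, 6), -20) = 326/(-1964) - 2002*(-1/(20*(6 - 3*1))) = 326*(-1/1964) - 2002*(-1/(20*(6 - 3))) = -163/982 - 2002/((-20*3)) = -163/982 - 2002/(-60) = -163/982 - 2002*(-1/60) = -163/982 + 1001/30 = 244523/7365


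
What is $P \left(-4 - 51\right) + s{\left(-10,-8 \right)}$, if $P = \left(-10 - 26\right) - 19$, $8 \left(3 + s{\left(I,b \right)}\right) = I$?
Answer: $\frac{12083}{4} \approx 3020.8$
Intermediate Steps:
$s{\left(I,b \right)} = -3 + \frac{I}{8}$
$P = -55$ ($P = -36 - 19 = -55$)
$P \left(-4 - 51\right) + s{\left(-10,-8 \right)} = - 55 \left(-4 - 51\right) + \left(-3 + \frac{1}{8} \left(-10\right)\right) = - 55 \left(-4 - 51\right) - \frac{17}{4} = \left(-55\right) \left(-55\right) - \frac{17}{4} = 3025 - \frac{17}{4} = \frac{12083}{4}$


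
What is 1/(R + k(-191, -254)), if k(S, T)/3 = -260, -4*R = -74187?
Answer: 4/71067 ≈ 5.6285e-5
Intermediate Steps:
R = 74187/4 (R = -¼*(-74187) = 74187/4 ≈ 18547.)
k(S, T) = -780 (k(S, T) = 3*(-260) = -780)
1/(R + k(-191, -254)) = 1/(74187/4 - 780) = 1/(71067/4) = 4/71067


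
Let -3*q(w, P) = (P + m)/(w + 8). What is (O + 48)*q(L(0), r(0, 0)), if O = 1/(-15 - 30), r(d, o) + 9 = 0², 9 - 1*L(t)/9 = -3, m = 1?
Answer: 4318/3915 ≈ 1.1029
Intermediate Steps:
L(t) = 108 (L(t) = 81 - 9*(-3) = 81 + 27 = 108)
r(d, o) = -9 (r(d, o) = -9 + 0² = -9 + 0 = -9)
O = -1/45 (O = 1/(-45) = -1/45 ≈ -0.022222)
q(w, P) = -(1 + P)/(3*(8 + w)) (q(w, P) = -(P + 1)/(3*(w + 8)) = -(1 + P)/(3*(8 + w)))
(O + 48)*q(L(0), r(0, 0)) = (-1/45 + 48)*((-1 - 1*(-9))/(3*(8 + 108))) = 2159*((⅓)*(-1 + 9)/116)/45 = 2159*((⅓)*(1/116)*8)/45 = (2159/45)*(2/87) = 4318/3915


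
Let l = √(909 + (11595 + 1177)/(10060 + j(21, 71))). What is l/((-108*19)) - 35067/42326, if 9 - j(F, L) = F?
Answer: -35067/42326 - √358996357/1288656 ≈ -0.84320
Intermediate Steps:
j(F, L) = 9 - F
l = √358996357/628 (l = √(909 + (11595 + 1177)/(10060 + (9 - 1*21))) = √(909 + 12772/(10060 + (9 - 21))) = √(909 + 12772/(10060 - 12)) = √(909 + 12772/10048) = √(909 + 12772*(1/10048)) = √(909 + 3193/2512) = √(2286601/2512) = √358996357/628 ≈ 30.171)
l/((-108*19)) - 35067/42326 = (√358996357/628)/((-108*19)) - 35067/42326 = (√358996357/628)/(-2052) - 35067*1/42326 = (√358996357/628)*(-1/2052) - 35067/42326 = -√358996357/1288656 - 35067/42326 = -35067/42326 - √358996357/1288656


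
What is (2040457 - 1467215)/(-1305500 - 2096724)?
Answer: -286621/1701112 ≈ -0.16849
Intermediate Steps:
(2040457 - 1467215)/(-1305500 - 2096724) = 573242/(-3402224) = 573242*(-1/3402224) = -286621/1701112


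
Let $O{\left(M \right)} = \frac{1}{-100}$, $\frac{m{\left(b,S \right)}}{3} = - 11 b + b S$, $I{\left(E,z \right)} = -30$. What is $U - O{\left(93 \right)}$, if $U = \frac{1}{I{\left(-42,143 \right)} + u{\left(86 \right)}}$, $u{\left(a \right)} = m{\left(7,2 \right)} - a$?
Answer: $\frac{41}{6100} \approx 0.0067213$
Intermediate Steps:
$m{\left(b,S \right)} = - 33 b + 3 S b$ ($m{\left(b,S \right)} = 3 \left(- 11 b + b S\right) = 3 \left(- 11 b + S b\right) = - 33 b + 3 S b$)
$O{\left(M \right)} = - \frac{1}{100}$
$u{\left(a \right)} = -189 - a$ ($u{\left(a \right)} = 3 \cdot 7 \left(-11 + 2\right) - a = 3 \cdot 7 \left(-9\right) - a = -189 - a$)
$U = - \frac{1}{305}$ ($U = \frac{1}{-30 - 275} = \frac{1}{-305} = - \frac{1}{305} \approx -0.0032787$)
$U - O{\left(93 \right)} = - \frac{1}{305} - - \frac{1}{100} = - \frac{1}{305} + \frac{1}{100} = \frac{41}{6100}$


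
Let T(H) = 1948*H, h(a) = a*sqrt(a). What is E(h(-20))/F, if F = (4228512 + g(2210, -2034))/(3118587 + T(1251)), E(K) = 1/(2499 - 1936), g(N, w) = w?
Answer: 1851845/793169038 ≈ 0.0023347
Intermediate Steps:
h(a) = a**(3/2)
E(K) = 1/563
F = 1408826/1851845 (F = (4228512 - 2034)/(3118587 + 1948*1251) = 4226478/(3118587 + 2436948) = 4226478/5555535 = 4226478*(1/5555535) = 1408826/1851845 ≈ 0.76077)
E(h(-20))/F = 1/(563*(1408826/1851845)) = (1/563)*(1851845/1408826) = 1851845/793169038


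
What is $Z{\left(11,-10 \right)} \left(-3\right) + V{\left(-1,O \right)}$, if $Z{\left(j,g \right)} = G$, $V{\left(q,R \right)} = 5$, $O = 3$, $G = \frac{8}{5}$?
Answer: $\frac{1}{5} \approx 0.2$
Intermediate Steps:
$G = \frac{8}{5}$ ($G = 8 \cdot \frac{1}{5} = \frac{8}{5} \approx 1.6$)
$Z{\left(j,g \right)} = \frac{8}{5}$
$Z{\left(11,-10 \right)} \left(-3\right) + V{\left(-1,O \right)} = \frac{8}{5} \left(-3\right) + 5 = - \frac{24}{5} + 5 = \frac{1}{5}$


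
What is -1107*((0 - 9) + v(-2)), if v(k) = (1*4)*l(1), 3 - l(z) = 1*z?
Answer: 1107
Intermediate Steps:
l(z) = 3 - z
v(k) = 8 (v(k) = (1*4)*(3 - 1*1) = 4*(3 - 1) = 4*2 = 8)
-1107*((0 - 9) + v(-2)) = -1107*((0 - 9) + 8) = -1107*(-9 + 8) = -1107*(-1) = 1107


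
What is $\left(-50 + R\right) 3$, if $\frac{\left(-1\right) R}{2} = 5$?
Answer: $-180$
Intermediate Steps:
$R = -10$ ($R = \left(-2\right) 5 = -10$)
$\left(-50 + R\right) 3 = \left(-50 - 10\right) 3 = \left(-60\right) 3 = -180$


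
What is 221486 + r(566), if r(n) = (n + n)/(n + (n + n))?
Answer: 664460/3 ≈ 2.2149e+5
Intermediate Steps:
r(n) = ⅔ (r(n) = (2*n)/(n + 2*n) = (2*n)/((3*n)) = (2*n)*(1/(3*n)) = ⅔)
221486 + r(566) = 221486 + ⅔ = 664460/3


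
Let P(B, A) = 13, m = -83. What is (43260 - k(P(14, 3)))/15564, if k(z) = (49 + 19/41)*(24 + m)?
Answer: 157776/53177 ≈ 2.9670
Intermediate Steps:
k(z) = -119652/41 (k(z) = (49 + 19/41)*(24 - 83) = (49 + 19*(1/41))*(-59) = (49 + 19/41)*(-59) = (2028/41)*(-59) = -119652/41)
(43260 - k(P(14, 3)))/15564 = (43260 - 1*(-119652/41))/15564 = (43260 + 119652/41)*(1/15564) = (1893312/41)*(1/15564) = 157776/53177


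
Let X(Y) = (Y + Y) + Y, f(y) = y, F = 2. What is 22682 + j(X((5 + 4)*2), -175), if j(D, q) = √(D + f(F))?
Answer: 22682 + 2*√14 ≈ 22689.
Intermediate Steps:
X(Y) = 3*Y (X(Y) = 2*Y + Y = 3*Y)
j(D, q) = √(2 + D) (j(D, q) = √(D + 2) = √(2 + D))
22682 + j(X((5 + 4)*2), -175) = 22682 + √(2 + 3*((5 + 4)*2)) = 22682 + √(2 + 3*(9*2)) = 22682 + √(2 + 3*18) = 22682 + √(2 + 54) = 22682 + √56 = 22682 + 2*√14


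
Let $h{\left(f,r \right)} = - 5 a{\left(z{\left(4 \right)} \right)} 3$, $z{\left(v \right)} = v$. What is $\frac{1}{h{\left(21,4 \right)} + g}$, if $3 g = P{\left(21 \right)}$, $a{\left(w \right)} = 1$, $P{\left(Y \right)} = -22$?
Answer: $- \frac{3}{67} \approx -0.044776$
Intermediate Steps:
$g = - \frac{22}{3}$ ($g = \frac{1}{3} \left(-22\right) = - \frac{22}{3} \approx -7.3333$)
$h{\left(f,r \right)} = -15$ ($h{\left(f,r \right)} = \left(-5\right) 1 \cdot 3 = \left(-5\right) 3 = -15$)
$\frac{1}{h{\left(21,4 \right)} + g} = \frac{1}{-15 - \frac{22}{3}} = \frac{1}{- \frac{67}{3}} = - \frac{3}{67}$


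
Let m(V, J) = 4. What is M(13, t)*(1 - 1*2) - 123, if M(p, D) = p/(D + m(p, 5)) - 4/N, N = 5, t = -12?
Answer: -4823/40 ≈ -120.57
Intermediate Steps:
M(p, D) = -⅘ + p/(4 + D) (M(p, D) = p/(D + 4) - 4/5 = p/(4 + D) - 4*⅕ = p/(4 + D) - ⅘ = -⅘ + p/(4 + D))
M(13, t)*(1 - 1*2) - 123 = ((-16 - 4*(-12) + 5*13)/(5*(4 - 12)))*(1 - 1*2) - 123 = ((⅕)*(-16 + 48 + 65)/(-8))*(1 - 2) - 123 = ((⅕)*(-⅛)*97)*(-1) - 123 = -97/40*(-1) - 123 = 97/40 - 123 = -4823/40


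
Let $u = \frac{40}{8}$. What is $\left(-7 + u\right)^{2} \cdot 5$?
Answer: $20$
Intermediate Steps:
$u = 5$ ($u = 40 \cdot \frac{1}{8} = 5$)
$\left(-7 + u\right)^{2} \cdot 5 = \left(-7 + 5\right)^{2} \cdot 5 = \left(-2\right)^{2} \cdot 5 = 4 \cdot 5 = 20$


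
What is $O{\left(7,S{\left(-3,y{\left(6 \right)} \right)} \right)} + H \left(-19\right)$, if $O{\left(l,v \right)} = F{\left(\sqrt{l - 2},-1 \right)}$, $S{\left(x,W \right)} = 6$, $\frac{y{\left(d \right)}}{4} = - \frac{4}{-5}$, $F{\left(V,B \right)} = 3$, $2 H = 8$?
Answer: $-73$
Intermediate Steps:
$H = 4$ ($H = \frac{1}{2} \cdot 8 = 4$)
$y{\left(d \right)} = \frac{16}{5}$ ($y{\left(d \right)} = 4 \left(- \frac{4}{-5}\right) = 4 \left(\left(-4\right) \left(- \frac{1}{5}\right)\right) = 4 \cdot \frac{4}{5} = \frac{16}{5}$)
$O{\left(l,v \right)} = 3$
$O{\left(7,S{\left(-3,y{\left(6 \right)} \right)} \right)} + H \left(-19\right) = 3 + 4 \left(-19\right) = 3 - 76 = -73$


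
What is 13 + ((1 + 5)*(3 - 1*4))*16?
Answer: -83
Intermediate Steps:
13 + ((1 + 5)*(3 - 1*4))*16 = 13 + (6*(3 - 4))*16 = 13 + (6*(-1))*16 = 13 - 6*16 = 13 - 96 = -83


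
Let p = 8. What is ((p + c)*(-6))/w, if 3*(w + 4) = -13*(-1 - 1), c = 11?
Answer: -171/7 ≈ -24.429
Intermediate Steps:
w = 14/3 (w = -4 + (-13*(-1 - 1))/3 = -4 + (-13*(-2))/3 = -4 + (⅓)*26 = -4 + 26/3 = 14/3 ≈ 4.6667)
((p + c)*(-6))/w = ((8 + 11)*(-6))/(14/3) = (19*(-6))*(3/14) = -114*3/14 = -171/7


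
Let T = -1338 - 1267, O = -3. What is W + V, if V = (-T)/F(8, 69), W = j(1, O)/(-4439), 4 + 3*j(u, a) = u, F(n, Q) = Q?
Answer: 502768/13317 ≈ 37.754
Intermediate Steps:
T = -2605
j(u, a) = -4/3 + u/3
W = 1/4439 (W = (-4/3 + (⅓)*1)/(-4439) = (-4/3 + ⅓)*(-1/4439) = -1*(-1/4439) = 1/4439 ≈ 0.00022528)
V = 2605/69 (V = -1*(-2605)/69 = 2605*(1/69) = 2605/69 ≈ 37.754)
W + V = 1/4439 + 2605/69 = 502768/13317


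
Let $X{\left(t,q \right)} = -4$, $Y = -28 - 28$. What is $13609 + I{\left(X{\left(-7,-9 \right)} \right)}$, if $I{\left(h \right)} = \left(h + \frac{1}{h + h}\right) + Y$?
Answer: $\frac{108391}{8} \approx 13549.0$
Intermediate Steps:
$Y = -56$
$I{\left(h \right)} = -56 + h + \frac{1}{2 h}$ ($I{\left(h \right)} = \left(h + \frac{1}{h + h}\right) - 56 = \left(h + \frac{1}{2 h}\right) - 56 = -56 + h + \frac{1}{2 h}$)
$13609 + I{\left(X{\left(-7,-9 \right)} \right)} = 13609 - \left(60 + \frac{1}{8}\right) = 13609 - \frac{481}{8} = \frac{108391}{8}$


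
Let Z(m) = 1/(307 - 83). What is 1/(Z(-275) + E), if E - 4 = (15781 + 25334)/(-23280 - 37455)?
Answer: 906976/3017969 ≈ 0.30053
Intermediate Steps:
Z(m) = 1/224
E = 13455/4049 (E = 4 + (15781 + 25334)/(-23280 - 37455) = 4 + 41115/(-60735) = 4 + 41115*(-1/60735) = 4 - 2741/4049 = 13455/4049 ≈ 3.3230)
1/(Z(-275) + E) = 1/(1/224 + 13455/4049) = 1/(3017969/906976) = 906976/3017969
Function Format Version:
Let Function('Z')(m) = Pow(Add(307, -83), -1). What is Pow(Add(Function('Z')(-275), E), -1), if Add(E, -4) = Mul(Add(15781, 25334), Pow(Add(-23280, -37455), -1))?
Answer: Rational(906976, 3017969) ≈ 0.30053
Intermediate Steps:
Function('Z')(m) = Rational(1, 224) (Function('Z')(m) = Pow(224, -1) = Rational(1, 224))
E = Rational(13455, 4049) (E = Add(4, Mul(Add(15781, 25334), Pow(Add(-23280, -37455), -1))) = Add(4, Mul(41115, Pow(-60735, -1))) = Add(4, Mul(41115, Rational(-1, 60735))) = Add(4, Rational(-2741, 4049)) = Rational(13455, 4049) ≈ 3.3230)
Pow(Add(Function('Z')(-275), E), -1) = Pow(Add(Rational(1, 224), Rational(13455, 4049)), -1) = Pow(Rational(3017969, 906976), -1) = Rational(906976, 3017969)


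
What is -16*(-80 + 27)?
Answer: 848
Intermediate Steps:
-16*(-80 + 27) = -16*(-53) = 848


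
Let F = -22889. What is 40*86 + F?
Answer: -19449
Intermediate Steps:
40*86 + F = 40*86 - 22889 = 3440 - 22889 = -19449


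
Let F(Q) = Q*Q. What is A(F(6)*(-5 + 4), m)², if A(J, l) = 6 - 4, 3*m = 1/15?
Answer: 4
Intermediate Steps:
F(Q) = Q²
m = 1/45 (m = (⅓)/15 = (⅓)*(1/15) = 1/45 ≈ 0.022222)
A(J, l) = 2
A(F(6)*(-5 + 4), m)² = 2² = 4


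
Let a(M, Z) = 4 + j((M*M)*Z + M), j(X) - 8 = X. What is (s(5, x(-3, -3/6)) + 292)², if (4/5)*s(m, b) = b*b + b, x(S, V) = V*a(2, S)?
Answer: 85264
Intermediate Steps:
j(X) = 8 + X
a(M, Z) = 12 + M + Z*M² (a(M, Z) = 4 + (8 + ((M*M)*Z + M)) = 4 + (8 + (M²*Z + M)) = 4 + (8 + (Z*M² + M)) = 4 + (8 + (M + Z*M²)) = 4 + (8 + M + Z*M²) = 12 + M + Z*M²)
x(S, V) = V*(14 + 4*S) (x(S, V) = V*(12 + 2*(1 + 2*S)) = V*(12 + (2 + 4*S)) = V*(14 + 4*S))
s(m, b) = 5*b/4 + 5*b²/4 (s(m, b) = 5*(b*b + b)/4 = 5*(b² + b)/4 = 5*(b + b²)/4 = 5*b/4 + 5*b²/4)
(s(5, x(-3, -3/6)) + 292)² = (5*(2*(-3/6)*(7 + 2*(-3)))*(1 + 2*(-3/6)*(7 + 2*(-3)))/4 + 292)² = (5*(2*(-3*⅙)*(7 - 6))*(1 + 2*(-3*⅙)*(7 - 6))/4 + 292)² = (5*(2*(-½)*1)*(1 + 2*(-½)*1)/4 + 292)² = ((5/4)*(-1)*(1 - 1) + 292)² = ((5/4)*(-1)*0 + 292)² = (0 + 292)² = 292² = 85264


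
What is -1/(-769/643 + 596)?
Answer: -643/382459 ≈ -0.0016812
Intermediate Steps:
-1/(-769/643 + 596) = -1/382459/643 = -1*643/382459 = -643/382459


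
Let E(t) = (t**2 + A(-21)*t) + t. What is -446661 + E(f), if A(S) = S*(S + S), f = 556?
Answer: 353423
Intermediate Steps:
A(S) = 2*S**2 (A(S) = S*(2*S) = 2*S**2)
E(t) = t**2 + 883*t (E(t) = (t**2 + (2*(-21)**2)*t) + t = (t**2 + (2*441)*t) + t = (t**2 + 882*t) + t = t**2 + 883*t)
-446661 + E(f) = -446661 + 556*(883 + 556) = -446661 + 556*1439 = -446661 + 800084 = 353423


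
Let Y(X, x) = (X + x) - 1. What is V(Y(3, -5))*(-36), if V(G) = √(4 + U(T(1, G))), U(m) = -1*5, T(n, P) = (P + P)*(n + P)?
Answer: -36*I ≈ -36.0*I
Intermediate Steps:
T(n, P) = 2*P*(P + n) (T(n, P) = (2*P)*(P + n) = 2*P*(P + n))
U(m) = -5
Y(X, x) = -1 + X + x
V(G) = I (V(G) = √(4 - 5) = √(-1) = I)
V(Y(3, -5))*(-36) = I*(-36) = -36*I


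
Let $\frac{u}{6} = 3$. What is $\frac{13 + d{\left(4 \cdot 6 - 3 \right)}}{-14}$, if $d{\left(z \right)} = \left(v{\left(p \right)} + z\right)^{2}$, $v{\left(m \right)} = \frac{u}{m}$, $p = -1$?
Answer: $- \frac{11}{7} \approx -1.5714$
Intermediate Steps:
$u = 18$ ($u = 6 \cdot 3 = 18$)
$v{\left(m \right)} = \frac{18}{m}$
$d{\left(z \right)} = \left(-18 + z\right)^{2}$ ($d{\left(z \right)} = \left(\frac{18}{-1} + z\right)^{2} = \left(18 \left(-1\right) + z\right)^{2} = \left(-18 + z\right)^{2}$)
$\frac{13 + d{\left(4 \cdot 6 - 3 \right)}}{-14} = \frac{13 + \left(-18 + \left(4 \cdot 6 - 3\right)\right)^{2}}{-14} = \left(13 + \left(-18 + \left(24 - 3\right)\right)^{2}\right) \left(- \frac{1}{14}\right) = \left(13 + \left(-18 + 21\right)^{2}\right) \left(- \frac{1}{14}\right) = \left(13 + 3^{2}\right) \left(- \frac{1}{14}\right) = \left(13 + 9\right) \left(- \frac{1}{14}\right) = 22 \left(- \frac{1}{14}\right) = - \frac{11}{7}$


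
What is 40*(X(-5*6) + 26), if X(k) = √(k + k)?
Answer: 1040 + 80*I*√15 ≈ 1040.0 + 309.84*I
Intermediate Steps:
X(k) = √2*√k (X(k) = √(2*k) = √2*√k)
40*(X(-5*6) + 26) = 40*(√2*√(-5*6) + 26) = 40*(√2*√(-30) + 26) = 40*(√2*(I*√30) + 26) = 40*(2*I*√15 + 26) = 40*(26 + 2*I*√15) = 1040 + 80*I*√15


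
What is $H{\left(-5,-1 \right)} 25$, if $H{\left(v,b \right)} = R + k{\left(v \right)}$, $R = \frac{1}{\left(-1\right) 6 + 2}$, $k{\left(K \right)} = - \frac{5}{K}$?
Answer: $\frac{75}{4} \approx 18.75$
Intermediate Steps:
$R = - \frac{1}{4}$ ($R = \frac{1}{-6 + 2} = \frac{1}{-4} = - \frac{1}{4} \approx -0.25$)
$H{\left(v,b \right)} = - \frac{1}{4} - \frac{5}{v}$
$H{\left(-5,-1 \right)} 25 = \frac{-20 - -5}{4 \left(-5\right)} 25 = \frac{1}{4} \left(- \frac{1}{5}\right) \left(-20 + 5\right) 25 = \frac{1}{4} \left(- \frac{1}{5}\right) \left(-15\right) 25 = \frac{3}{4} \cdot 25 = \frac{75}{4}$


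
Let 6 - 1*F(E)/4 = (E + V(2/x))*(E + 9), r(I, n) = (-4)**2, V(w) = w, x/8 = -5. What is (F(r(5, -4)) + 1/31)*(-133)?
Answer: 6477100/31 ≈ 2.0894e+5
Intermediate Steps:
x = -40 (x = 8*(-5) = -40)
r(I, n) = 16
F(E) = 24 - 4*(9 + E)*(-1/20 + E) (F(E) = 24 - 4*(E + 2/(-40))*(E + 9) = 24 - 4*(E + 2*(-1/40))*(9 + E) = 24 - 4*(E - 1/20)*(9 + E) = 24 - 4*(-1/20 + E)*(9 + E) = 24 - 4*(9 + E)*(-1/20 + E))
(F(r(5, -4)) + 1/31)*(-133) = ((129/5 - 4*16**2 - 179/5*16) + 1/31)*(-133) = ((129/5 - 4*256 - 2864/5) + 1/31)*(-133) = ((129/5 - 1024 - 2864/5) + 1/31)*(-133) = (-1571 + 1/31)*(-133) = -48700/31*(-133) = 6477100/31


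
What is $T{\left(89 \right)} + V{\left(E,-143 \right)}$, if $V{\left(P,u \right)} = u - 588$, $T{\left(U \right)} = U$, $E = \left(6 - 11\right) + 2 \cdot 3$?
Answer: $-642$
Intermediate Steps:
$E = 1$ ($E = \left(6 - 11\right) + 6 = -5 + 6 = 1$)
$V{\left(P,u \right)} = -588 + u$
$T{\left(89 \right)} + V{\left(E,-143 \right)} = 89 - 731 = -642$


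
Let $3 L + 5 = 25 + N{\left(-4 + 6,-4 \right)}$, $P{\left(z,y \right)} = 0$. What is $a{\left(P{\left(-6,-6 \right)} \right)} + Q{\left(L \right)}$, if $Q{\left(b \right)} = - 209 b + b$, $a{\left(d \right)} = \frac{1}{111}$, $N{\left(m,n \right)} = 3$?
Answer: $- \frac{177007}{111} \approx -1594.7$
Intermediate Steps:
$L = \frac{23}{3}$ ($L = - \frac{5}{3} + \frac{25 + 3}{3} = - \frac{5}{3} + \frac{1}{3} \cdot 28 = - \frac{5}{3} + \frac{28}{3} = \frac{23}{3} \approx 7.6667$)
$a{\left(d \right)} = \frac{1}{111}$
$Q{\left(b \right)} = - 208 b$
$a{\left(P{\left(-6,-6 \right)} \right)} + Q{\left(L \right)} = \frac{1}{111} - \frac{4784}{3} = - \frac{177007}{111}$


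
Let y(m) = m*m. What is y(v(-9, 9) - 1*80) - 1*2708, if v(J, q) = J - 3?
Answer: 5756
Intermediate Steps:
v(J, q) = -3 + J
y(m) = m**2
y(v(-9, 9) - 1*80) - 1*2708 = ((-3 - 9) - 1*80)**2 - 1*2708 = (-12 - 80)**2 - 2708 = (-92)**2 - 2708 = 8464 - 2708 = 5756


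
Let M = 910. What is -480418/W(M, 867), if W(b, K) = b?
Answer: -240209/455 ≈ -527.93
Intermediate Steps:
-480418/W(M, 867) = -480418/910 = -480418*1/910 = -240209/455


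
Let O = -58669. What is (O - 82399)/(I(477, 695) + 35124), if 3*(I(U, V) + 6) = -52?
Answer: -211602/52651 ≈ -4.0190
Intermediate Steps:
I(U, V) = -70/3 (I(U, V) = -6 + (1/3)*(-52) = -6 - 52/3 = -70/3)
(O - 82399)/(I(477, 695) + 35124) = (-58669 - 82399)/(-70/3 + 35124) = -141068/105302/3 = -141068*3/105302 = -211602/52651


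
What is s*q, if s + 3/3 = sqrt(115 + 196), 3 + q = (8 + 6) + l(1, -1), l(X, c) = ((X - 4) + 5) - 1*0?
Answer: -13 + 13*sqrt(311) ≈ 216.26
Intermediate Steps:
l(X, c) = 1 + X (l(X, c) = ((-4 + X) + 5) + 0 = (1 + X) + 0 = 1 + X)
q = 13 (q = -3 + ((8 + 6) + (1 + 1)) = -3 + (14 + 2) = -3 + 16 = 13)
s = -1 + sqrt(311) (s = -1 + sqrt(115 + 196) = -1 + sqrt(311) ≈ 16.635)
s*q = (-1 + sqrt(311))*13 = -13 + 13*sqrt(311)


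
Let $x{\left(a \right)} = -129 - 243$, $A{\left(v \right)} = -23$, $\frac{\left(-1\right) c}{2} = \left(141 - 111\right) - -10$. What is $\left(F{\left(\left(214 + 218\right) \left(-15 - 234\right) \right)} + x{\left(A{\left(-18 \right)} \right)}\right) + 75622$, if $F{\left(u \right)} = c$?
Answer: $75170$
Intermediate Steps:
$c = -80$ ($c = - 2 \left(\left(141 - 111\right) - -10\right) = - 2 \left(30 + 10\right) = \left(-2\right) 40 = -80$)
$x{\left(a \right)} = -372$ ($x{\left(a \right)} = -129 - 243 = -372$)
$F{\left(u \right)} = -80$
$\left(F{\left(\left(214 + 218\right) \left(-15 - 234\right) \right)} + x{\left(A{\left(-18 \right)} \right)}\right) + 75622 = \left(-80 - 372\right) + 75622 = -452 + 75622 = 75170$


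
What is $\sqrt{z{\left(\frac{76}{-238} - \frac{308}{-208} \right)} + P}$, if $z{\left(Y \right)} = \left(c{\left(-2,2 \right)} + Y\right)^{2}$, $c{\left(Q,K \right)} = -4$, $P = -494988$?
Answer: $\frac{i \sqrt{18953447254647}}{6188} \approx 703.55 i$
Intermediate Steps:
$z{\left(Y \right)} = \left(-4 + Y\right)^{2}$
$\sqrt{z{\left(\frac{76}{-238} - \frac{308}{-208} \right)} + P} = \sqrt{\left(-4 + \left(\frac{76}{-238} - \frac{308}{-208}\right)\right)^{2} - 494988} = \sqrt{\left(-4 + \left(76 \left(- \frac{1}{238}\right) - - \frac{77}{52}\right)\right)^{2} - 494988} = \sqrt{\left(-4 + \left(- \frac{38}{119} + \frac{77}{52}\right)\right)^{2} - 494988} = \sqrt{\left(-4 + \frac{7187}{6188}\right)^{2} - 494988} = \sqrt{\left(- \frac{17565}{6188}\right)^{2} - 494988} = \sqrt{\frac{308529225}{38291344} - 494988} = \sqrt{- \frac{18953447254647}{38291344}} = \frac{i \sqrt{18953447254647}}{6188}$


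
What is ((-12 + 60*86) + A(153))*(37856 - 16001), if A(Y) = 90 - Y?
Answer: 111132675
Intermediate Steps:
((-12 + 60*86) + A(153))*(37856 - 16001) = ((-12 + 60*86) + (90 - 1*153))*(37856 - 16001) = ((-12 + 5160) + (90 - 153))*21855 = (5148 - 63)*21855 = 5085*21855 = 111132675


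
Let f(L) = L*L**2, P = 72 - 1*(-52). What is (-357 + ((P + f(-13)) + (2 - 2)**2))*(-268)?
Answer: 651240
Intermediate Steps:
P = 124 (P = 72 + 52 = 124)
f(L) = L**3
(-357 + ((P + f(-13)) + (2 - 2)**2))*(-268) = (-357 + ((124 + (-13)**3) + (2 - 2)**2))*(-268) = (-357 + ((124 - 2197) + 0**2))*(-268) = (-357 + (-2073 + 0))*(-268) = (-357 - 2073)*(-268) = -2430*(-268) = 651240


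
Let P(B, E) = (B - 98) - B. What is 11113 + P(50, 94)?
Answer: 11015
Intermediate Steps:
P(B, E) = -98 (P(B, E) = (-98 + B) - B = -98)
11113 + P(50, 94) = 11113 - 98 = 11015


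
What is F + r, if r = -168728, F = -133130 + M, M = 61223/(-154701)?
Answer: -46697795681/154701 ≈ -3.0186e+5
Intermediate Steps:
M = -61223/154701 (M = 61223*(-1/154701) = -61223/154701 ≈ -0.39575)
F = -20595405353/154701 (F = -133130 - 61223/154701 = -20595405353/154701 ≈ -1.3313e+5)
F + r = -20595405353/154701 - 168728 = -46697795681/154701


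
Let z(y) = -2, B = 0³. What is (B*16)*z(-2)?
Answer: 0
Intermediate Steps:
B = 0
(B*16)*z(-2) = (0*16)*(-2) = 0*(-2) = 0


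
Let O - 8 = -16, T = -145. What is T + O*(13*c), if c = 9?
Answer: -1081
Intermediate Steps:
O = -8 (O = 8 - 16 = -8)
T + O*(13*c) = -145 - 104*9 = -145 - 8*117 = -145 - 936 = -1081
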